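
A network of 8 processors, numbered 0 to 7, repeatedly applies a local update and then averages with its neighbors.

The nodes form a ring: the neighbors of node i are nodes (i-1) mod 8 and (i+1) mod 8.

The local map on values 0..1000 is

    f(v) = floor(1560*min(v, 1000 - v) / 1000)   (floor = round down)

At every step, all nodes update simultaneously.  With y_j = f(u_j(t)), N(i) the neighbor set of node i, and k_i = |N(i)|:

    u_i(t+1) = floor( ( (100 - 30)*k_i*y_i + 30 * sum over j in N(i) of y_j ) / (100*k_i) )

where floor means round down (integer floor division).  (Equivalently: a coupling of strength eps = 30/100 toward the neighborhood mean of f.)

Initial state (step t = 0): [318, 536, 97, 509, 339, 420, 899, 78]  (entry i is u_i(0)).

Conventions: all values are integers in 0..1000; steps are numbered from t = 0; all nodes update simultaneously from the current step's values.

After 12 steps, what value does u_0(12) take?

Simulating step by step:
t=0: [318, 536, 97, 509, 339, 420, 899, 78]
t=1: [473, 603, 328, 637, 582, 561, 226, 182]
t=2: [651, 620, 535, 570, 643, 629, 391, 361]
t=3: [554, 604, 696, 661, 576, 579, 597, 567]
t=4: [680, 607, 503, 539, 640, 652, 639, 670]
t=5: [518, 620, 742, 703, 581, 548, 552, 519]
t=6: [727, 587, 439, 482, 632, 696, 706, 742]
t=7: [454, 617, 688, 714, 585, 486, 452, 413]
t=8: [681, 597, 496, 482, 633, 733, 703, 662]
t=9: [521, 630, 747, 727, 575, 446, 465, 512]
t=10: [723, 575, 426, 456, 632, 694, 725, 753]
t=11: [459, 628, 670, 683, 580, 484, 429, 398]
t=12: [681, 590, 520, 521, 645, 727, 674, 641]

Answer: u_0(12) = 681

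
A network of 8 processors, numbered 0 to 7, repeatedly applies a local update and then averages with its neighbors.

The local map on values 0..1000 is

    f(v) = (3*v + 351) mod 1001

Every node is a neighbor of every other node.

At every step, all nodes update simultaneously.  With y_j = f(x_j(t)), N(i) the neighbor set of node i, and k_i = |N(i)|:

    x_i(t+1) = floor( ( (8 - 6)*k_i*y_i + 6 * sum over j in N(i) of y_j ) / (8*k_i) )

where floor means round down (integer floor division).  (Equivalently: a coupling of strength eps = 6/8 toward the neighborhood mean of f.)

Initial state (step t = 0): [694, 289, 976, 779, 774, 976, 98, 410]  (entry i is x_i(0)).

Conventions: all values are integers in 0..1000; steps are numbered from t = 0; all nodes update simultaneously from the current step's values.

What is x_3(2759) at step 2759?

Simulating step by step:
t=0: [694, 289, 976, 779, 774, 976, 98, 410]
t=1: [466, 436, 444, 503, 501, 444, 497, 488]
t=2: [764, 751, 754, 780, 779, 754, 777, 773]
t=3: [647, 641, 643, 654, 653, 643, 653, 651]
t=4: [292, 290, 291, 295, 295, 291, 295, 294]
t=5: [228, 227, 227, 229, 229, 227, 229, 229]
t=6: [34, 33, 33, 34, 34, 33, 34, 34]
t=7: [452, 451, 451, 452, 452, 451, 452, 452]
t=8: [705, 704, 704, 705, 705, 704, 705, 705]
t=9: [463, 462, 462, 463, 463, 462, 463, 463]
t=10: [738, 737, 737, 738, 738, 737, 738, 738]
t=11: [562, 561, 561, 562, 562, 561, 562, 562]
t=12: [34, 33, 33, 34, 34, 33, 34, 34]

Answer: x_3(2759) = 562
Key observation: The state at step 6, [34, 33, 33, 34, 34, 33, 34, 34], reappears at step 12: the system is in a cycle of period 6 from step 6 on.  Therefore the state at step 2759 equals the state at step 6 + ((2759 - 6) mod 6) = 11, which is [562, 561, 561, 562, 562, 561, 562, 562].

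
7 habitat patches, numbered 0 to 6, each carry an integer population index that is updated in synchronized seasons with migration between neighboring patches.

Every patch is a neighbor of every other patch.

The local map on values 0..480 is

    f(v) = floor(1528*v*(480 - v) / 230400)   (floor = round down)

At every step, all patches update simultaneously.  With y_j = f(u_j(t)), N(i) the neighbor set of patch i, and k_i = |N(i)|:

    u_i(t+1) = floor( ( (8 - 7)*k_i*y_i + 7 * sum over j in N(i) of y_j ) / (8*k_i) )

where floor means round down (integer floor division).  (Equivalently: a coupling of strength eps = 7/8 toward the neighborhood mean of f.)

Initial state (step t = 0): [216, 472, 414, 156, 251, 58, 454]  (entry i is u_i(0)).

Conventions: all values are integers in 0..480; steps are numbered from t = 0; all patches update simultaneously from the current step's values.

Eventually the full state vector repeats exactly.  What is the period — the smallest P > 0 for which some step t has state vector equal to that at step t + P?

Simulating step by step:
t=0: [216, 472, 414, 156, 251, 58, 454]
t=1: [216, 224, 220, 217, 216, 221, 222]
t=2: [378, 378, 378, 378, 378, 378, 378]
t=3: [255, 255, 255, 255, 255, 255, 255]
t=4: [380, 380, 380, 380, 380, 380, 380]
t=5: [252, 252, 252, 252, 252, 252, 252]
t=6: [381, 381, 381, 381, 381, 381, 381]
t=7: [250, 250, 250, 250, 250, 250, 250]
t=8: [381, 381, 381, 381, 381, 381, 381]

Answer: 2
Key observation: The state at step 6, [381, 381, 381, 381, 381, 381, 381], reappears at step 8 — and no state repeats earlier — so the cycle the system enters has period 2.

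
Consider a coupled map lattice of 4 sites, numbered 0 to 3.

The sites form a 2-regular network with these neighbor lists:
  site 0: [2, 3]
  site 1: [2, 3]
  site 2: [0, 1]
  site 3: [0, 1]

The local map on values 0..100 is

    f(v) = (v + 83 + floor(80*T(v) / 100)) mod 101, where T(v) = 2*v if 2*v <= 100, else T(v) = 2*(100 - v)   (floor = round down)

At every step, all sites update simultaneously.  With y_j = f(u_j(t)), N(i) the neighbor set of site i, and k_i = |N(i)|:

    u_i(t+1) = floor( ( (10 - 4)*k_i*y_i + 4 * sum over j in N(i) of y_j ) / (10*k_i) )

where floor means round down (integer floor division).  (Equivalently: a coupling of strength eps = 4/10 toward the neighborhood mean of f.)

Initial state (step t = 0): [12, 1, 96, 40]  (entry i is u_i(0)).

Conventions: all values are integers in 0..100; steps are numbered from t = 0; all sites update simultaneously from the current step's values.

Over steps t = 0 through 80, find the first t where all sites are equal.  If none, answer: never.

Answer: 3
Key observation: Synchronization is absorbing here: once all sites are equal they stay equal, and step 3 is the first all-equal step.

Derivation:
t=0: [12, 1, 96, 40]  (not all equal)
t=1: [41, 85, 70, 71]  (not all equal)
t=2: [92, 94, 95, 95]  (not all equal)
t=3: [85, 85, 85, 85]  (all equal)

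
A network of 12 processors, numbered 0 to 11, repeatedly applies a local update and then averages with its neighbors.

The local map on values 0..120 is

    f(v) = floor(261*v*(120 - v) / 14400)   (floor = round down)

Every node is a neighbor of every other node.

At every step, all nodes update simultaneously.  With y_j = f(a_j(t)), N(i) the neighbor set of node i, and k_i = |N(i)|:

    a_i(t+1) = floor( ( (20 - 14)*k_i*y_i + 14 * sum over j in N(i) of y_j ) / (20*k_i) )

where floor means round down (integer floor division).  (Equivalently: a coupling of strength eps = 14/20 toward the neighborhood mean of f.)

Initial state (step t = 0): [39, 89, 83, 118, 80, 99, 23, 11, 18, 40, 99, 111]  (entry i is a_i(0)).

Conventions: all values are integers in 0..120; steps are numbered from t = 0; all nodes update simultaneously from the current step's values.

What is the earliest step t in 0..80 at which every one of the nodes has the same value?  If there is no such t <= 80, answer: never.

Answer: 3
Key observation: Synchronization is absorbing here: once all nodes are equal they stay equal, and step 3 is the first all-equal step.

Derivation:
t=0: [39, 89, 83, 118, 80, 99, 23, 11, 18, 40, 99, 111]  (not all equal)
t=1: [43, 41, 42, 30, 43, 38, 39, 34, 37, 43, 38, 34]  (not all equal)
t=2: [57, 56, 56, 54, 57, 56, 56, 55, 55, 57, 56, 55]  (not all equal)
t=3: [64, 64, 64, 64, 64, 64, 64, 64, 64, 64, 64, 64]  (all equal)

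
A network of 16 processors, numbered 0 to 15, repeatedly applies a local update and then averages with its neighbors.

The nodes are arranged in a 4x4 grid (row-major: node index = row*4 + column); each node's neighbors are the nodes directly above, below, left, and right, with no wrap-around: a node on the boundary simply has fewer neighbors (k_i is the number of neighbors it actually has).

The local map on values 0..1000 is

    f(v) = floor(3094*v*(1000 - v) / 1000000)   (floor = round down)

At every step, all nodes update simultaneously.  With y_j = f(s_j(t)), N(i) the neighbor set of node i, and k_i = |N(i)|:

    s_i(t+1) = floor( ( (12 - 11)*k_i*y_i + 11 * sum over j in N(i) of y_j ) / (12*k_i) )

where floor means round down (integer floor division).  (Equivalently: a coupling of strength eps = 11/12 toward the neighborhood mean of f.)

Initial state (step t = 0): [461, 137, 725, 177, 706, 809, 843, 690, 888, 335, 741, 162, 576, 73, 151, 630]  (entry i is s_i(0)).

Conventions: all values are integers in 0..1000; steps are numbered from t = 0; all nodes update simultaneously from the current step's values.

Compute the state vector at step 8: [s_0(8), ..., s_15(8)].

Answer: [756, 758, 757, 759, 757, 756, 758, 757, 755, 756, 756, 758, 755, 754, 757, 756]

Derivation:
t=0: [461, 137, 725, 177, 706, 809, 843, 690, 888, 335, 741, 162, 576, 73, 151, 630]
t=1: [525, 599, 425, 622, 528, 522, 572, 445, 662, 421, 488, 638, 299, 579, 498, 434]
t=2: [758, 764, 743, 757, 747, 757, 765, 735, 721, 748, 751, 761, 716, 727, 763, 744]
t=3: [570, 573, 563, 593, 585, 569, 582, 565, 600, 594, 566, 587, 618, 592, 590, 562]
t=4: [754, 758, 752, 759, 752, 752, 759, 750, 742, 751, 749, 759, 743, 741, 755, 750]
t=5: [572, 574, 566, 577, 580, 572, 577, 566, 582, 585, 570, 579, 592, 581, 583, 569]
t=6: [754, 757, 755, 759, 755, 754, 758, 755, 750, 754, 753, 758, 752, 750, 755, 753]
t=7: [570, 572, 567, 571, 575, 570, 572, 566, 574, 576, 570, 573, 579, 574, 576, 569]
t=8: [756, 758, 757, 759, 757, 756, 758, 757, 755, 756, 756, 758, 755, 754, 757, 756]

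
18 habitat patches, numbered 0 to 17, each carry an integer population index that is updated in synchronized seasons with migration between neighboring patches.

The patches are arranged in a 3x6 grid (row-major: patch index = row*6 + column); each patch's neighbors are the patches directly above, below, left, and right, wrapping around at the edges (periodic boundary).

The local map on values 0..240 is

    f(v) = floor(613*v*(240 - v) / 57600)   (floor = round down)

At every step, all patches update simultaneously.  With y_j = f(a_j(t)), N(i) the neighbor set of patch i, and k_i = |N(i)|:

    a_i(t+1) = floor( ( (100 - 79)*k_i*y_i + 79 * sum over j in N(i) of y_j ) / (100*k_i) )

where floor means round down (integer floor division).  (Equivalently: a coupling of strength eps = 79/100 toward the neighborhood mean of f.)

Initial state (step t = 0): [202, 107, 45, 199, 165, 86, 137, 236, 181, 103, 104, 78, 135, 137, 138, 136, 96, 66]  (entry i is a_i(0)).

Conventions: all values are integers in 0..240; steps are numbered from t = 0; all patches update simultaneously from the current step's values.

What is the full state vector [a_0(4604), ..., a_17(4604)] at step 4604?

Simulating step by step:
t=0: [202, 107, 45, 199, 165, 86, 137, 236, 181, 103, 104, 78, 135, 137, 138, 136, 96, 66]
t=1: [133, 97, 118, 121, 130, 121, 105, 113, 103, 130, 142, 139, 130, 122, 131, 136, 140, 138]
t=2: [150, 151, 150, 152, 150, 150, 150, 150, 151, 150, 149, 149, 151, 151, 151, 150, 149, 150]
t=3: [143, 143, 142, 142, 143, 143, 143, 143, 143, 143, 143, 143, 143, 143, 143, 143, 143, 143]
t=4: [147, 147, 147, 147, 147, 147, 147, 147, 147, 147, 147, 147, 147, 147, 147, 147, 147, 147]
t=5: [145, 145, 145, 145, 145, 145, 145, 145, 145, 145, 145, 145, 145, 145, 145, 145, 145, 145]
t=6: [146, 146, 146, 146, 146, 146, 146, 146, 146, 146, 146, 146, 146, 146, 146, 146, 146, 146]
t=7: [146, 146, 146, 146, 146, 146, 146, 146, 146, 146, 146, 146, 146, 146, 146, 146, 146, 146]

Answer: [146, 146, 146, 146, 146, 146, 146, 146, 146, 146, 146, 146, 146, 146, 146, 146, 146, 146]
Key observation: The state at step 6, [146, 146, 146, 146, 146, 146, 146, 146, 146, 146, 146, 146, 146, 146, 146, 146, 146, 146], reappears at step 7: the system is in a cycle of period 1 from step 6 on.  Therefore the state at step 4604 equals the state at step 6 + ((4604 - 6) mod 1) = 6, which is [146, 146, 146, 146, 146, 146, 146, 146, 146, 146, 146, 146, 146, 146, 146, 146, 146, 146].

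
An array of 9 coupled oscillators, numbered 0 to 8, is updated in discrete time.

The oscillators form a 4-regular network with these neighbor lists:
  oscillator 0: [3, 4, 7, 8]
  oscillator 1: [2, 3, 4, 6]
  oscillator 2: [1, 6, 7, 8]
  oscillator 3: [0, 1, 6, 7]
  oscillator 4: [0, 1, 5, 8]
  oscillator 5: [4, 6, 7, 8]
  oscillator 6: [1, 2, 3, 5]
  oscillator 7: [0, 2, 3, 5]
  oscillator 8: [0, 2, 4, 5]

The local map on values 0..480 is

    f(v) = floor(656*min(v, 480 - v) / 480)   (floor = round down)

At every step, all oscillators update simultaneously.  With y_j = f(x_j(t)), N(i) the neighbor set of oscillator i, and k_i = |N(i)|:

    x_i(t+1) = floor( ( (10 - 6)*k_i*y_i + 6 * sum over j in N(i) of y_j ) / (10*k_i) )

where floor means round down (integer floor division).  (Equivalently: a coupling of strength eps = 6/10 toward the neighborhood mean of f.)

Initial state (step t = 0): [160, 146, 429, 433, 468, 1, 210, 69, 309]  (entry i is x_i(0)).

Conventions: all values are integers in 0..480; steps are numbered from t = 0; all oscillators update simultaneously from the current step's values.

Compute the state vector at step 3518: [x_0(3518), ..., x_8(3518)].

Simulating step by step:
t=0: [160, 146, 429, 433, 468, 1, 210, 69, 309]
t=1: [148, 145, 149, 145, 104, 94, 164, 90, 138]
t=2: [178, 194, 191, 191, 164, 152, 198, 158, 176]
t=3: [238, 258, 252, 253, 232, 225, 257, 231, 236]
t=4: [319, 307, 311, 311, 315, 311, 306, 313, 317]
t=5: [223, 232, 230, 230, 226, 228, 233, 227, 224]
t=6: [307, 314, 313, 312, 308, 310, 315, 310, 307]
t=7: [234, 227, 229, 229, 233, 232, 227, 231, 234]
t=8: [317, 311, 312, 312, 316, 316, 311, 315, 317]
t=9: [223, 228, 227, 227, 224, 224, 228, 225, 223]
t=10: [305, 309, 308, 308, 306, 306, 309, 307, 305]
t=11: [237, 234, 235, 235, 237, 236, 234, 236, 237]
t=12: [322, 320, 320, 320, 322, 321, 320, 321, 322]
t=13: [215, 217, 217, 217, 215, 216, 217, 217, 215]
t=14: [293, 295, 295, 295, 293, 294, 295, 295, 293]
t=15: [254, 252, 252, 252, 254, 253, 252, 252, 254]
t=16: [308, 310, 310, 310, 308, 309, 310, 310, 308]
t=17: [234, 232, 232, 232, 234, 233, 232, 232, 234]
t=18: [318, 317, 317, 317, 318, 318, 317, 317, 318]
t=19: [221, 221, 221, 221, 221, 221, 221, 221, 221]
t=20: [302, 302, 302, 302, 302, 302, 302, 302, 302]
t=21: [243, 243, 243, 243, 243, 243, 243, 243, 243]
t=22: [323, 323, 323, 323, 323, 323, 323, 323, 323]
t=23: [214, 214, 214, 214, 214, 214, 214, 214, 214]
t=24: [292, 292, 292, 292, 292, 292, 292, 292, 292]
t=25: [256, 256, 256, 256, 256, 256, 256, 256, 256]
t=26: [306, 306, 306, 306, 306, 306, 306, 306, 306]
t=27: [237, 237, 237, 237, 237, 237, 237, 237, 237]
t=28: [323, 323, 323, 323, 323, 323, 323, 323, 323]

Answer: [306, 306, 306, 306, 306, 306, 306, 306, 306]
Key observation: The state at step 22, [323, 323, 323, 323, 323, 323, 323, 323, 323], reappears at step 28: the system is in a cycle of period 6 from step 22 on.  Therefore the state at step 3518 equals the state at step 22 + ((3518 - 22) mod 6) = 26, which is [306, 306, 306, 306, 306, 306, 306, 306, 306].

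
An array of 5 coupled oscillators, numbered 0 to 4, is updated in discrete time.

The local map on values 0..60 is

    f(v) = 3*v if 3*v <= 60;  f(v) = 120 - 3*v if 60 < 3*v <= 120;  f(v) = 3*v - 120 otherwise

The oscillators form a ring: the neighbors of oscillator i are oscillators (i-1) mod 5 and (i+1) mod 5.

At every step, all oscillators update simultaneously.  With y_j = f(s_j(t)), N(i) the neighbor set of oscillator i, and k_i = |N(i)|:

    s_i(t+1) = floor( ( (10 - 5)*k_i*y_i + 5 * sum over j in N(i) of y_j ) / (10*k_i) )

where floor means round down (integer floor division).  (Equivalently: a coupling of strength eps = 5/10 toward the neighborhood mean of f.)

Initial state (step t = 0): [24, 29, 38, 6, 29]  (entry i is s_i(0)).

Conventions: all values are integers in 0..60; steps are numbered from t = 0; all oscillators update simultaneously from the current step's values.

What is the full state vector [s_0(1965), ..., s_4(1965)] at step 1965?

Simulating step by step:
t=0: [24, 29, 38, 6, 29]
t=1: [40, 30, 15, 18, 33]
t=2: [12, 26, 43, 43, 24]
t=3: [40, 32, 17, 18, 35]
t=4: [9, 24, 45, 43, 21]
t=5: [39, 34, 21, 22, 37]
t=6: [8, 24, 46, 43, 18]
t=7: [37, 34, 23, 22, 35]
t=8: [12, 24, 43, 43, 23]
t=9: [42, 35, 18, 19, 36]
t=10: [9, 22, 45, 45, 21]
t=11: [41, 37, 24, 25, 39]
t=12: [4, 17, 37, 35, 13]
t=13: [28, 30, 21, 19, 26]
t=14: [36, 38, 50, 53, 44]
t=15: [10, 13, 26, 30, 18]
t=16: [38, 37, 38, 39, 42]
t=17: [6, 7, 6, 4, 5]
t=18: [18, 19, 17, 14, 15]
t=19: [52, 54, 50, 45, 46]
t=20: [33, 37, 29, 19, 21]
t=21: [27, 18, 33, 51, 48]
t=22: [39, 42, 32, 27, 30]
t=23: [10, 9, 23, 33, 25]
t=24: [33, 33, 37, 34, 35]
t=25: [19, 18, 14, 15, 17]
t=26: [54, 51, 45, 45, 51]
t=27: [37, 30, 19, 19, 30]
t=28: [19, 31, 50, 50, 31]
t=29: [42, 35, 29, 29, 35]
t=30: [10, 17, 28, 28, 17]
t=31: [40, 42, 39, 39, 42]
t=32: [3, 3, 3, 3, 3]
t=33: [9, 9, 9, 9, 9]
t=34: [27, 27, 27, 27, 27]
t=35: [39, 39, 39, 39, 39]
t=36: [3, 3, 3, 3, 3]

Answer: [9, 9, 9, 9, 9]
Key observation: The state at step 32, [3, 3, 3, 3, 3], reappears at step 36: the system is in a cycle of period 4 from step 32 on.  Therefore the state at step 1965 equals the state at step 32 + ((1965 - 32) mod 4) = 33, which is [9, 9, 9, 9, 9].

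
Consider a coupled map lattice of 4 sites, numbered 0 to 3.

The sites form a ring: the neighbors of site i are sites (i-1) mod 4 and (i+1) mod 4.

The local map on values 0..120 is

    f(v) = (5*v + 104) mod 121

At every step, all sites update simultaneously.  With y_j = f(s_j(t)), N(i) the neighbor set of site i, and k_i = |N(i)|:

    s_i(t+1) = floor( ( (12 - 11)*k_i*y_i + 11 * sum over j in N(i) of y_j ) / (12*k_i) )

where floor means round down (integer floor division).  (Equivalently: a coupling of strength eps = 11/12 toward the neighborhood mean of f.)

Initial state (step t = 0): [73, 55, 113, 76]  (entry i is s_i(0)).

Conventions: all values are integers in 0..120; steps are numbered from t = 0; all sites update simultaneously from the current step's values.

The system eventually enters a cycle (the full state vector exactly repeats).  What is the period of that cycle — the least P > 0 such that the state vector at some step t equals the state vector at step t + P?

Simulating step by step:
t=0: [73, 55, 113, 76]
t=1: [16, 79, 12, 77]
t=2: [14, 49, 12, 49]
t=3: [102, 52, 101, 52]
t=4: [1, 6, 1, 6]
t=5: [21, 101, 21, 101]
t=6: [11, 81, 11, 81]
t=7: [26, 36, 26, 36]
t=8: [47, 107, 47, 107]
t=9: [39, 91, 39, 91]
t=10: [73, 58, 73, 58]
t=11: [37, 99, 37, 99]
t=12: [109, 52, 109, 52]
t=13: [4, 40, 4, 40]
t=14: [57, 7, 57, 7]
t=15: [18, 25, 18, 25]
t=16: [105, 75, 105, 75]
t=17: [108, 31, 108, 31]
t=18: [18, 37, 18, 37]
t=19: [49, 70, 49, 70]
t=20: [92, 105, 92, 105]
t=21: [28, 75, 28, 75]
t=22: [106, 11, 106, 11]
t=23: [37, 29, 37, 29]
t=24: [10, 43, 10, 43]
t=25: [73, 36, 73, 36]
t=26: [47, 100, 47, 100]
t=27: [118, 98, 118, 98]
t=28: [108, 90, 108, 90]
t=29: [67, 41, 67, 41]
t=30: [67, 75, 67, 75]
t=31: [112, 79, 112, 79]
t=32: [18, 55, 18, 55]
t=33: [20, 68, 20, 68]
t=34: [81, 82, 81, 82]
t=35: [29, 25, 29, 25]
t=36: [99, 15, 99, 15]
t=37: [62, 110, 62, 110]
t=38: [49, 50, 49, 50]
t=39: [111, 107, 111, 107]
t=40: [35, 52, 35, 52]
t=41: [4, 34, 4, 34]
t=42: [29, 5, 29, 5]
t=43: [7, 7, 7, 7]
t=44: [18, 18, 18, 18]
t=45: [73, 73, 73, 73]
t=46: [106, 106, 106, 106]
t=47: [29, 29, 29, 29]
t=48: [7, 7, 7, 7]

Answer: 5
Key observation: The state at step 43, [7, 7, 7, 7], reappears at step 48 — and no state repeats earlier — so the cycle the system enters has period 5.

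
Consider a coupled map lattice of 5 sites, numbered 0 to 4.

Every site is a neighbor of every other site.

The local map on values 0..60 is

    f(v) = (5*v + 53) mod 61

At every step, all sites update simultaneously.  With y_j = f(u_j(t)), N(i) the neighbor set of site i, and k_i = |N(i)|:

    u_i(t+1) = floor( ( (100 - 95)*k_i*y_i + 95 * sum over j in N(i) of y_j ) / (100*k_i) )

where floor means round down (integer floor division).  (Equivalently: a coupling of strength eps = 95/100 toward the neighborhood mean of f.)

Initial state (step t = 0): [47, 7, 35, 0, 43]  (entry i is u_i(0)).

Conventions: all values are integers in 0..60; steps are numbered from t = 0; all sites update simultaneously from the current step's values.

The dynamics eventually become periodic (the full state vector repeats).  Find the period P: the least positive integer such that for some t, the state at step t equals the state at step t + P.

Answer: 2
Key observation: The state at step 27, [42, 36, 42, 40, 36], reappears at step 29 — and no state repeats earlier — so the cycle the system enters has period 2.

Derivation:
t=0: [47, 7, 35, 0, 43]
t=1: [37, 40, 37, 35, 41]
t=2: [31, 40, 31, 33, 39]
t=3: [18, 21, 18, 16, 22]
t=4: [26, 24, 26, 28, 23]
t=5: [25, 15, 25, 23, 16]
t=6: [31, 40, 31, 32, 39]
t=7: [17, 20, 17, 16, 21]
t=8: [23, 20, 23, 24, 19]
t=9: [38, 41, 38, 37, 42]
t=10: [38, 46, 38, 39, 45]
t=11: [35, 39, 35, 46, 40]
t=12: [25, 32, 25, 26, 32]
t=13: [30, 35, 30, 40, 35]
t=14: [29, 24, 29, 31, 24]
t=15: [34, 27, 34, 32, 27]
t=16: [21, 27, 21, 22, 27]
t=17: [22, 28, 22, 21, 28]
t=18: [25, 30, 25, 26, 30]
t=19: [25, 32, 25, 36, 32]
t=20: [42, 47, 42, 43, 47]
t=21: [32, 27, 32, 31, 27]
t=22: [16, 21, 16, 17, 21]
t=23: [24, 19, 24, 23, 19]
t=24: [37, 42, 37, 38, 42]
t=25: [39, 45, 39, 38, 45]
t=26: [31, 25, 31, 21, 25]
t=27: [42, 36, 42, 40, 36]
t=28: [31, 25, 31, 33, 25]
t=29: [42, 36, 42, 40, 36]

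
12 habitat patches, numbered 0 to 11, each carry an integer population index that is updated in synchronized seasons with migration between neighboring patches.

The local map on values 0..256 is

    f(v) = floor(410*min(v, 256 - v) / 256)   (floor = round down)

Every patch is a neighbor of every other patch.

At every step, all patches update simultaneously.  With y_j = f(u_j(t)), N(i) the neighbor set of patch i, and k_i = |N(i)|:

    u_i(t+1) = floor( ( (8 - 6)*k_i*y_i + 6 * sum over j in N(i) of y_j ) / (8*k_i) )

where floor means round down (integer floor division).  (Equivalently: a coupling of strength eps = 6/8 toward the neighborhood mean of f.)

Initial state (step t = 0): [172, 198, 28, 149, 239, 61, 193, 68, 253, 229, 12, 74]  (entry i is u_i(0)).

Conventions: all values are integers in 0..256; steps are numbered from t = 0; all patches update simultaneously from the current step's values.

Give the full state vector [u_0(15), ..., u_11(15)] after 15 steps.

Simulating step by step:
t=0: [172, 198, 28, 149, 239, 61, 193, 68, 253, 229, 12, 74]
t=1: [89, 81, 73, 96, 70, 82, 83, 84, 65, 73, 68, 86]
t=2: [129, 126, 124, 131, 123, 127, 127, 127, 122, 124, 122, 128]
t=3: [200, 200, 199, 200, 199, 200, 200, 200, 199, 199, 199, 200]
t=4: [89, 89, 90, 89, 90, 89, 89, 89, 90, 90, 90, 89]
t=5: [142, 142, 143, 142, 143, 142, 142, 142, 143, 143, 143, 142]
t=6: [181, 181, 180, 181, 180, 181, 181, 181, 180, 180, 180, 181]
t=7: [120, 120, 120, 120, 120, 120, 120, 120, 120, 120, 120, 120]
t=8: [192, 192, 192, 192, 192, 192, 192, 192, 192, 192, 192, 192]
t=9: [102, 102, 102, 102, 102, 102, 102, 102, 102, 102, 102, 102]
t=10: [163, 163, 163, 163, 163, 163, 163, 163, 163, 163, 163, 163]
t=11: [148, 148, 148, 148, 148, 148, 148, 148, 148, 148, 148, 148]
t=12: [172, 172, 172, 172, 172, 172, 172, 172, 172, 172, 172, 172]
t=13: [134, 134, 134, 134, 134, 134, 134, 134, 134, 134, 134, 134]
t=14: [195, 195, 195, 195, 195, 195, 195, 195, 195, 195, 195, 195]
t=15: [97, 97, 97, 97, 97, 97, 97, 97, 97, 97, 97, 97]

Answer: [97, 97, 97, 97, 97, 97, 97, 97, 97, 97, 97, 97]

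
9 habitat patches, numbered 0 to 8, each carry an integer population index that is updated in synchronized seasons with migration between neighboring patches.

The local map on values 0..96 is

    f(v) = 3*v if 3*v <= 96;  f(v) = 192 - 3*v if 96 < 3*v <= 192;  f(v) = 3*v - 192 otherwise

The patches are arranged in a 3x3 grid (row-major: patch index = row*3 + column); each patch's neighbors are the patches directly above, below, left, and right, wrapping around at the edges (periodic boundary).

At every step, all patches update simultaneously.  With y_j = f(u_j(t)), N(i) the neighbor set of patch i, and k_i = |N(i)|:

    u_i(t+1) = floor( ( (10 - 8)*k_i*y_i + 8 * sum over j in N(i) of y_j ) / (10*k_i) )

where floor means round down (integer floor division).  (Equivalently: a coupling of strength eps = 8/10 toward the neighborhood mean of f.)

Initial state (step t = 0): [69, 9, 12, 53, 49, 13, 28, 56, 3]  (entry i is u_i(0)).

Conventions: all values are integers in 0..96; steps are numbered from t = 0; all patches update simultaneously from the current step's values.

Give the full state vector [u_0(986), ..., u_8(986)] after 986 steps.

Simulating step by step:
t=0: [69, 9, 12, 53, 49, 13, 28, 56, 3]
t=1: [39, 29, 25, 43, 33, 32, 33, 37, 38]
t=2: [78, 82, 82, 84, 84, 81, 78, 86, 84]
t=3: [50, 55, 52, 51, 58, 57, 54, 56, 54]
t=4: [34, 29, 31, 30, 25, 28, 33, 25, 28]
t=5: [90, 84, 87, 86, 82, 85, 86, 82, 85]
t=6: [67, 63, 66, 65, 59, 63, 65, 59, 63]
t=7: [4, 9, 4, 6, 7, 6, 6, 7, 6]
t=8: [17, 18, 17, 17, 21, 17, 17, 21, 17]
t=9: [51, 56, 51, 53, 56, 53, 53, 56, 53]
t=10: [33, 30, 33, 32, 27, 32, 32, 27, 32]
t=11: [93, 87, 93, 92, 88, 92, 92, 88, 92]
t=12: [82, 77, 82, 82, 76, 82, 82, 76, 82]
t=13: [51, 43, 51, 50, 43, 50, 50, 43, 50]
t=14: [45, 53, 45, 45, 54, 45, 45, 54, 45]
t=15: [52, 41, 52, 51, 41, 51, 51, 41, 51]
t=16: [43, 55, 43, 44, 57, 44, 44, 57, 44]
t=17: [54, 39, 54, 52, 37, 52, 52, 37, 52]
t=18: [41, 59, 41, 43, 61, 43, 43, 61, 43]
t=19: [55, 34, 55, 53, 31, 53, 53, 31, 53]
t=20: [42, 66, 42, 43, 68, 43, 43, 68, 43]
t=21: [52, 32, 52, 53, 31, 53, 53, 31, 53]
t=22: [46, 70, 46, 45, 69, 45, 45, 69, 45]
t=23: [48, 31, 48, 48, 32, 48, 48, 32, 48]
t=24: [57, 76, 57, 57, 76, 57, 57, 76, 57]
t=25: [24, 30, 24, 24, 30, 24, 24, 30, 24]
t=26: [75, 82, 75, 75, 82, 75, 75, 82, 75]
t=27: [37, 45, 37, 37, 45, 37, 37, 45, 37]
t=28: [76, 66, 76, 76, 66, 76, 76, 66, 76]
t=29: [30, 18, 30, 30, 18, 30, 30, 18, 30]
t=30: [82, 68, 82, 82, 68, 82, 82, 68, 82]
t=31: [45, 28, 45, 45, 28, 45, 45, 28, 45]
t=32: [62, 73, 62, 62, 73, 62, 62, 73, 62]
t=33: [10, 18, 10, 10, 18, 10, 10, 18, 10]
t=34: [34, 44, 34, 34, 44, 34, 34, 44, 34]
t=35: [84, 72, 84, 84, 72, 84, 84, 72, 84]
t=36: [52, 38, 52, 52, 38, 52, 52, 38, 52]
t=37: [44, 61, 44, 44, 61, 44, 44, 61, 44]
t=38: [49, 29, 49, 49, 29, 49, 49, 29, 49]
t=39: [53, 70, 53, 53, 70, 53, 53, 70, 53]
t=40: [30, 24, 30, 30, 24, 30, 30, 24, 30]
t=41: [86, 79, 86, 86, 79, 86, 86, 79, 86]
t=42: [61, 53, 61, 61, 53, 61, 61, 53, 61]
t=43: [13, 23, 13, 13, 23, 13, 13, 23, 13]
t=44: [45, 57, 45, 45, 57, 45, 45, 57, 45]
t=45: [49, 35, 49, 49, 35, 49, 49, 35, 49]
t=46: [53, 70, 53, 53, 70, 53, 53, 70, 53]

Answer: [86, 79, 86, 86, 79, 86, 86, 79, 86]
Key observation: The state at step 39, [53, 70, 53, 53, 70, 53, 53, 70, 53], reappears at step 46: the system is in a cycle of period 7 from step 39 on.  Therefore the state at step 986 equals the state at step 39 + ((986 - 39) mod 7) = 41, which is [86, 79, 86, 86, 79, 86, 86, 79, 86].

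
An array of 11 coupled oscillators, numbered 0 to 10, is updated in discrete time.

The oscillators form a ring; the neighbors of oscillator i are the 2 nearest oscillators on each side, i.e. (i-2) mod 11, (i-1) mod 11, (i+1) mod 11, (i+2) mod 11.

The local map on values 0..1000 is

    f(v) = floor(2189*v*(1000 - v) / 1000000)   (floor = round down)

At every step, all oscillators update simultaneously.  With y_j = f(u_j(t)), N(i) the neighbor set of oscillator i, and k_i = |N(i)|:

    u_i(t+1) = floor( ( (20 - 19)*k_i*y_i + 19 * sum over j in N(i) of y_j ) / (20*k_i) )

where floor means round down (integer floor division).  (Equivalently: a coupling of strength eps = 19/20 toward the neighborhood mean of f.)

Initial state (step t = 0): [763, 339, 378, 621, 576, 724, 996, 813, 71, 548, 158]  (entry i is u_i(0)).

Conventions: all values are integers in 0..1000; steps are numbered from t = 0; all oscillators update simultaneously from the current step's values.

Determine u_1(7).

Answer: u_1(7) = 543

Derivation:
t=0: [763, 339, 378, 621, 576, 724, 996, 813, 71, 548, 158]
t=1: [456, 431, 485, 494, 376, 351, 344, 285, 285, 303, 387]
t=2: [517, 538, 535, 524, 520, 499, 476, 473, 478, 487, 497]
t=3: [545, 545, 545, 545, 545, 545, 545, 545, 545, 546, 545]
t=4: [542, 542, 542, 542, 542, 542, 542, 542, 542, 542, 542]
t=5: [543, 543, 543, 543, 543, 543, 543, 543, 543, 543, 543]
t=6: [543, 543, 543, 543, 543, 543, 543, 543, 543, 543, 543]
t=7: [543, 543, 543, 543, 543, 543, 543, 543, 543, 543, 543]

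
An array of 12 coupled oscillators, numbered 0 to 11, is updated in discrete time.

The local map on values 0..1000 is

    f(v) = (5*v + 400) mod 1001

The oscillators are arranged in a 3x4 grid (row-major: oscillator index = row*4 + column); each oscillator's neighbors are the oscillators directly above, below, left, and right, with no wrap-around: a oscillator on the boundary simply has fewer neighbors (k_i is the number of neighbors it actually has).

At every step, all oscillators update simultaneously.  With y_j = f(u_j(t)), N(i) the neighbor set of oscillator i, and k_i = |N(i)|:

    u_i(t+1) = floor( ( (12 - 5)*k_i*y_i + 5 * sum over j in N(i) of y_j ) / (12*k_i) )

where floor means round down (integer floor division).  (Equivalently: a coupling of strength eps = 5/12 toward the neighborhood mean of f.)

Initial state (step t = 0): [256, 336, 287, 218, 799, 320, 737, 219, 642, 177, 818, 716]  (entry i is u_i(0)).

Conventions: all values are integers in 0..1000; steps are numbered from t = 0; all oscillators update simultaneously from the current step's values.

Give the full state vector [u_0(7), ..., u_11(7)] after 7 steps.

Answer: [670, 823, 927, 880, 398, 368, 749, 682, 605, 294, 461, 324]

Derivation:
t=0: [256, 336, 287, 218, 799, 320, 737, 219, 642, 177, 818, 716]
t=1: [493, 394, 576, 561, 545, 669, 340, 503, 494, 456, 469, 774]
t=2: [605, 476, 254, 365, 414, 564, 335, 611, 673, 722, 578, 500]
t=3: [505, 635, 539, 363, 467, 264, 211, 429, 543, 179, 303, 677]
t=4: [810, 574, 225, 256, 671, 633, 501, 518, 279, 413, 745, 759]
t=5: [472, 368, 562, 711, 688, 576, 755, 822, 716, 475, 286, 342]
t=6: [666, 311, 309, 703, 767, 371, 289, 466, 905, 740, 629, 341]
t=7: [670, 823, 927, 880, 398, 368, 749, 682, 605, 294, 461, 324]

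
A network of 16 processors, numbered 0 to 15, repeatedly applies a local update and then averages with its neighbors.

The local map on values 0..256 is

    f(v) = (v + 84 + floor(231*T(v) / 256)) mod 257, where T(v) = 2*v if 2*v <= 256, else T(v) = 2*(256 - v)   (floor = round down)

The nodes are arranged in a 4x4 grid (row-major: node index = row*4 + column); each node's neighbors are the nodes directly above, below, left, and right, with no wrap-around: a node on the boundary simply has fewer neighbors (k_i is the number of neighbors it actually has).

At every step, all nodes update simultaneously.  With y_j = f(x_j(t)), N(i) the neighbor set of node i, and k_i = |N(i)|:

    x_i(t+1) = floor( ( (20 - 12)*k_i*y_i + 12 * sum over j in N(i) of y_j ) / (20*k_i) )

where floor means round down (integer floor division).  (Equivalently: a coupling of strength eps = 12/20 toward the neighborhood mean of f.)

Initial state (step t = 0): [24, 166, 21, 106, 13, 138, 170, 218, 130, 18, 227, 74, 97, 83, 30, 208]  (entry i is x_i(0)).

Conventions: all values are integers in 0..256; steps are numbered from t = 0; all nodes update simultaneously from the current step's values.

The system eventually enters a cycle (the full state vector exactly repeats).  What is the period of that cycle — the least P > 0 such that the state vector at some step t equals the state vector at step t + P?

Simulating step by step:
t=0: [24, 166, 21, 106, 13, 138, 170, 218, 130, 18, 227, 74, 97, 83, 30, 208]
t=1: [142, 156, 143, 126, 150, 154, 141, 107, 144, 132, 115, 81, 112, 103, 124, 109]
t=2: [168, 167, 172, 162, 169, 169, 162, 132, 167, 163, 147, 103, 142, 145, 148, 121]
t=3: [153, 152, 154, 162, 153, 154, 161, 159, 158, 160, 157, 149, 167, 168, 169, 151]
t=4: [165, 165, 162, 161, 164, 163, 161, 161, 160, 160, 160, 165, 155, 154, 157, 163]
t=5: [156, 156, 158, 158, 157, 157, 158, 158, 160, 160, 159, 157, 163, 163, 161, 158]
t=6: [162, 162, 161, 161, 161, 161, 161, 161, 159, 160, 160, 161, 157, 158, 159, 160]
t=7: [158, 158, 158, 159, 159, 159, 159, 159, 160, 160, 159, 159, 161, 161, 160, 160]
t=8: [161, 161, 161, 161, 160, 160, 161, 161, 160, 160, 160, 160, 159, 159, 160, 160]
t=9: [159, 159, 159, 159, 159, 159, 159, 159, 160, 160, 159, 159, 160, 160, 160, 160]
t=10: [161, 161, 161, 161, 160, 160, 161, 161, 160, 160, 160, 160, 160, 160, 160, 160]
t=11: [159, 159, 159, 159, 159, 159, 159, 159, 160, 160, 159, 159, 160, 160, 160, 160]

Answer: 2
Key observation: The state at step 9, [159, 159, 159, 159, 159, 159, 159, 159, 160, 160, 159, 159, 160, 160, 160, 160], reappears at step 11 — and no state repeats earlier — so the cycle the system enters has period 2.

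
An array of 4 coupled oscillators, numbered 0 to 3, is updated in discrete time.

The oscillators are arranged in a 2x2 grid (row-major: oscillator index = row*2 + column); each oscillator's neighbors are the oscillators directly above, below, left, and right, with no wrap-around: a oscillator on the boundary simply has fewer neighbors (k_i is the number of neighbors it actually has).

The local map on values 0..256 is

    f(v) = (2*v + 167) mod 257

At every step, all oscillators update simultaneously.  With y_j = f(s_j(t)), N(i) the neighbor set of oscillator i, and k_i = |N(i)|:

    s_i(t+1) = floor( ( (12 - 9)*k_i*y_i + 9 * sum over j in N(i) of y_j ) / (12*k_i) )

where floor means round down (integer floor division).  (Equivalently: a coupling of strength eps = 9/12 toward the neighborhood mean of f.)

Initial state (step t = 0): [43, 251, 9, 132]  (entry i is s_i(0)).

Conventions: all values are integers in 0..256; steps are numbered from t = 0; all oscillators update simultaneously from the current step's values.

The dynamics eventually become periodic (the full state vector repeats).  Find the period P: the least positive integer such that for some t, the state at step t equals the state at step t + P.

Simulating step by step:
t=0: [43, 251, 9, 132]
t=1: [190, 198, 206, 171]
t=2: [51, 119, 123, 105]
t=3: [117, 86, 88, 144]
t=4: [99, 148, 149, 112]
t=5: [182, 142, 142, 188]
t=6: [149, 65, 65, 152]
t=7: [82, 168, 168, 83]
t=8: [203, 117, 117, 203]
t=9: [122, 80, 80, 122]
t=10: [91, 133, 133, 91]
t=11: [155, 113, 113, 155]
t=12: [157, 199, 199, 157]
t=13: [94, 180, 180, 94]
t=14: [34, 76, 76, 34]
t=15: [105, 191, 191, 105]
t=16: [56, 98, 98, 56]
t=17: [85, 43, 43, 85]
t=18: [209, 123, 123, 209]
t=19: [134, 92, 92, 134]
t=20: [115, 157, 157, 115]
t=21: [203, 161, 161, 203]
t=22: [188, 102, 102, 188]
t=23: [92, 50, 50, 92]
t=24: [31, 73, 73, 31]
t=25: [99, 185, 185, 99]
t=26: [44, 86, 86, 44]
t=27: [125, 211, 211, 125]
t=28: [96, 138, 138, 96]
t=29: [165, 123, 123, 165]
t=30: [177, 219, 219, 177]
t=31: [70, 28, 28, 70]
t=32: [179, 93, 93, 179]
t=33: [74, 32, 32, 74]
t=34: [187, 101, 101, 187]
t=35: [90, 48, 48, 90]
t=36: [27, 69, 69, 27]
t=37: [91, 177, 177, 91]
t=38: [28, 70, 70, 28]
t=39: [93, 179, 179, 93]
t=40: [32, 74, 74, 32]
t=41: [101, 187, 187, 101]
t=42: [48, 90, 90, 48]
t=43: [69, 27, 27, 69]
t=44: [177, 91, 91, 177]
t=45: [70, 28, 28, 70]

Answer: 14
Key observation: The state at step 31, [70, 28, 28, 70], reappears at step 45 — and no state repeats earlier — so the cycle the system enters has period 14.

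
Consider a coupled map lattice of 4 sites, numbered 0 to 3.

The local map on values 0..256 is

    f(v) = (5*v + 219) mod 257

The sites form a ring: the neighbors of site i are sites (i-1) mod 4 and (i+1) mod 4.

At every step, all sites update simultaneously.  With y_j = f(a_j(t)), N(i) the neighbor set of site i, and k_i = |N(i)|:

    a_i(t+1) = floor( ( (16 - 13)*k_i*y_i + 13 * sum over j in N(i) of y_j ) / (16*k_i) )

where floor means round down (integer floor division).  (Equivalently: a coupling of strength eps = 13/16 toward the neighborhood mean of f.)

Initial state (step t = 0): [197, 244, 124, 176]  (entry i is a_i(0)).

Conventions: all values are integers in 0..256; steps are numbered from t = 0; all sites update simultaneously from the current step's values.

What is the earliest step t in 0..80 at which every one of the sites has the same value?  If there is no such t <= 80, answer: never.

Answer: 36
Key observation: Synchronization is absorbing here: once all sites are equal they stay equal, and step 36 is the first all-equal step.

Derivation:
t=0: [197, 244, 124, 176]  (not all equal)
t=1: [124, 128, 104, 112]  (not all equal)
t=2: [51, 135, 81, 120]  (not all equal)
t=3: [110, 155, 90, 141]  (not all equal)
t=4: [200, 208, 181, 195]  (not all equal)
t=5: [197, 159, 179, 147]  (not all equal)
t=6: [206, 152, 189, 140]  (not all equal)
t=7: [186, 184, 170, 172]  (not all equal)
t=8: [88, 86, 73, 75]  (not all equal)
t=9: [114, 112, 100, 102]  (not all equal)
t=10: [93, 92, 129, 130]  (not all equal)
t=11: [138, 137, 124, 125]  (not all equal)
t=12: [109, 108, 96, 97]  (not all equal)
t=13: [223, 222, 211, 212]  (not all equal)
t=14: [129, 128, 165, 166]  (not all equal)
t=15: [61, 60, 47, 48]  (not all equal)
t=16: [85, 85, 121, 121]  (not all equal)
t=17: [98, 98, 84, 84]  (not all equal)
t=18: [166, 166, 153, 153]  (not all equal)
t=19: [99, 99, 135, 135]  (not all equal)
t=20: [168, 168, 154, 154]  (not all equal)
t=21: [106, 106, 142, 142]  (not all equal)
t=22: [203, 203, 189, 189]  (not all equal)
t=23: [177, 177, 164, 164]  (not all equal)
t=24: [49, 49, 37, 37]  (not all equal)
t=25: [182, 182, 171, 171]  (not all equal)
t=26: [78, 78, 68, 68]  (not all equal)
t=27: [74, 74, 65, 65]  (not all equal)
t=28: [56, 56, 48, 48]  (not all equal)
t=29: [225, 225, 218, 218]  (not all equal)
t=30: [44, 44, 38, 38]  (not all equal)
t=31: [169, 169, 164, 164]  (not all equal)
t=32: [25, 25, 21, 21]  (not all equal)
t=33: [78, 78, 75, 75]  (not all equal)
t=34: [88, 88, 86, 86]  (not all equal)
t=35: [140, 140, 139, 139]  (not all equal)
t=36: [145, 145, 145, 145]  (all equal)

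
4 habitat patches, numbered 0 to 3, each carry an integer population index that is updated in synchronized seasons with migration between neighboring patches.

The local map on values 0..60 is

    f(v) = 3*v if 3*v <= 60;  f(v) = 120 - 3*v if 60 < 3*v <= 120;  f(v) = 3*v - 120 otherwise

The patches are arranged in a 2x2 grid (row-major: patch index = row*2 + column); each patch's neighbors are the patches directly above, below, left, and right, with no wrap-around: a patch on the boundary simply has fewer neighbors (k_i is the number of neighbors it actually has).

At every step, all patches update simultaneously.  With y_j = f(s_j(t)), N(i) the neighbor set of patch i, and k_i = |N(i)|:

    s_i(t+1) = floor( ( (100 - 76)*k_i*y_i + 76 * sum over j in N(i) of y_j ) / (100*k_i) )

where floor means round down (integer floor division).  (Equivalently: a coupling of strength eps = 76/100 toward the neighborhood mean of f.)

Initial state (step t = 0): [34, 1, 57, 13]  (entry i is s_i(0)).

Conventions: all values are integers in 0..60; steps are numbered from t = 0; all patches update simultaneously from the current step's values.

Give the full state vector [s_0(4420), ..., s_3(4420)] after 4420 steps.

Simulating step by step:
t=0: [34, 1, 57, 13]
t=1: [24, 22, 33, 29]
t=2: [40, 43, 35, 36]
t=3: [9, 6, 8, 12]
t=4: [22, 28, 29, 24]
t=5: [39, 47, 46, 37]
t=6: [15, 9, 8, 16]
t=7: [30, 41, 41, 30]
t=8: [9, 23, 23, 9]
t=9: [45, 32, 32, 45]
t=10: [21, 17, 17, 21]
t=11: [52, 55, 55, 52]
t=12: [42, 38, 38, 42]
t=13: [6, 6, 6, 6]
t=14: [18, 18, 18, 18]
t=15: [54, 54, 54, 54]
t=16: [42, 42, 42, 42]
t=17: [6, 6, 6, 6]

Answer: [42, 42, 42, 42]
Key observation: The state at step 13, [6, 6, 6, 6], reappears at step 17: the system is in a cycle of period 4 from step 13 on.  Therefore the state at step 4420 equals the state at step 13 + ((4420 - 13) mod 4) = 16, which is [42, 42, 42, 42].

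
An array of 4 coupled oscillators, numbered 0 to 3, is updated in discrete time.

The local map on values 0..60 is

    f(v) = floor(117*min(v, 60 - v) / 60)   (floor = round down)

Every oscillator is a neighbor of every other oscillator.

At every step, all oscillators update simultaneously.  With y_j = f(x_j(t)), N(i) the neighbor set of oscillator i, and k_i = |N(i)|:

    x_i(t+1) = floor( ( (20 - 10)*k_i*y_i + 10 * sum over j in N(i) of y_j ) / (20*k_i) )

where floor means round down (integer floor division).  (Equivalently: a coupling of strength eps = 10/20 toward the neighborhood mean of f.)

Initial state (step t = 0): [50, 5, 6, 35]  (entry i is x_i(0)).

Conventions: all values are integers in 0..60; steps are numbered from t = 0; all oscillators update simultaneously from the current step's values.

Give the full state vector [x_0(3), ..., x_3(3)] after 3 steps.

Simulating step by step:
t=0: [50, 5, 6, 35]
t=1: [20, 17, 18, 30]
t=2: [40, 38, 39, 46]
t=3: [37, 38, 38, 33]

Answer: [37, 38, 38, 33]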